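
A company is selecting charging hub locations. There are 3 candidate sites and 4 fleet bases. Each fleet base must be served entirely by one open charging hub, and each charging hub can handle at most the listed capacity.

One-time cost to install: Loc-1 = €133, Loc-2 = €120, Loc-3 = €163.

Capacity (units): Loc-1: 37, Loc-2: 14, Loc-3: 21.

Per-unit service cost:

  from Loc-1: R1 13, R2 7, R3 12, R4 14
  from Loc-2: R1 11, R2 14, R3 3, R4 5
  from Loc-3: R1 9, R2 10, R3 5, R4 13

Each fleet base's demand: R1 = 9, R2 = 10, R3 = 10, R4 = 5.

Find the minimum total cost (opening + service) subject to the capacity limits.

Minimum total cost: 510

Open {Loc-1}: R1→Loc-1 13·9=117, R2→Loc-1 7·10=70, R3→Loc-1 12·10=120, R4→Loc-1 14·5=70.
Loads: Loc-1 carries 34/37. Service 377; fixed 133; total 510.
Next best feasible plan costs 540.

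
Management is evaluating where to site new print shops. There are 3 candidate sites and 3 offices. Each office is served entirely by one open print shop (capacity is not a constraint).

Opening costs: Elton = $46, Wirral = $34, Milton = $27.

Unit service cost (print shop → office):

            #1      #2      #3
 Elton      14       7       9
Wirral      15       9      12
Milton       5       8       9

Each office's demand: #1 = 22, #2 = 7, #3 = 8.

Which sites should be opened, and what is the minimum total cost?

For any fixed open set, each office goes to its cheapest open site; total = fixed + service.
{Milton}: #1→Milton 5·22=110, #2→Milton 8·7=56, #3→Milton 9·8=72. Service 238; fixed 27; total 265.
{Wirral, Milton}: service 238 + fixed 61 = 299
{Elton, Milton}: #1→Milton 5·22=110, #2→Elton 7·7=49, #3→Elton 9·8=72. Service 231; fixed 73; total 304.
{Elton, Wirral, Milton}: #1→Milton 5·22=110, #2→Elton 7·7=49, #3→Elton 9·8=72. Service 231; fixed 107; total 338.
(All 7 nonempty subsets were checked; Milton only is lowest.)

Open Milton only; minimum total cost 265.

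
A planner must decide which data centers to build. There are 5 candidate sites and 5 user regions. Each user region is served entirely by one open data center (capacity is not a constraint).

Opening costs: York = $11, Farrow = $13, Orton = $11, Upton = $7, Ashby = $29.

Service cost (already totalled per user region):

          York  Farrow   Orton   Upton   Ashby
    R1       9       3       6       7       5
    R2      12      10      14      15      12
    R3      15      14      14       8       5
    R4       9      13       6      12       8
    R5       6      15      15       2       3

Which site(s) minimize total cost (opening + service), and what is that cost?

Open Upton only; minimum total cost 51.

For any fixed open set, each user region goes to its cheapest open site; total = fixed + service.
{Upton}: R1→Upton 7, R2→Upton 15, R3→Upton 8, R4→Upton 12, R5→Upton 2. Service 44; fixed 7; total 51.
{Orton, Upton}: service 36 + fixed 18 = 54
{Farrow, Upton}: R1→Farrow 3, R2→Farrow 10, R3→Upton 8, R4→Upton 12, R5→Upton 2. Service 35; fixed 20; total 55.
{York, Farrow, Orton, Upton, Ashby}: R1→Farrow 3, R2→Farrow 10, R3→Ashby 5, R4→Orton 6, R5→Upton 2. Service 26; fixed 71; total 97.
No other subset beats 51.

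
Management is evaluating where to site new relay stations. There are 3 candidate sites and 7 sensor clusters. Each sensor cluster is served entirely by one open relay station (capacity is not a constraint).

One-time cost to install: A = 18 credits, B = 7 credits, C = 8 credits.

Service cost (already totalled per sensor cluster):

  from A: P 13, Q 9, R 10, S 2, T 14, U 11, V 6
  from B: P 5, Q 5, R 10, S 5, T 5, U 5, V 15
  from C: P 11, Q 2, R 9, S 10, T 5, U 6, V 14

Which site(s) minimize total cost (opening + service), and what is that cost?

For any fixed open set, each sensor cluster goes to its cheapest open site; total = fixed + service.
{B}: P→B 5, Q→B 5, R→B 10, S→B 5, T→B 5, U→B 5, V→B 15. Service 50; fixed 7; total 57.
{B, C}: P→B 5, Q→C 2, R→C 9, S→B 5, T→B 5, U→B 5, V→C 14. Service 45; fixed 15; total 60.
{A, B}: service 38 + fixed 25 = 63
{A, B, C}: service 34 + fixed 33 = 67
(All 7 nonempty subsets were checked; B only is lowest.)

Open B only; minimum total cost 57.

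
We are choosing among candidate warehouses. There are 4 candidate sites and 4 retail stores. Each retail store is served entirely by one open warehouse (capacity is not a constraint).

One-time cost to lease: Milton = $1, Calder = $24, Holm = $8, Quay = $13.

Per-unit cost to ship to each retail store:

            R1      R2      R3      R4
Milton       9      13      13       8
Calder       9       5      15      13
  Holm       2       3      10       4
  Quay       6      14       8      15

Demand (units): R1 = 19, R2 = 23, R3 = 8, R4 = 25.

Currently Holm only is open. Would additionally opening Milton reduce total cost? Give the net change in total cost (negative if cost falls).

No — net change +1 (cost rises by 1).

Current service cost with {Holm}: 287.
Adding Milton: each retail store re-picks its cheapest; new service cost 287, saving 0.
Extra fixed cost: 1. Net change = 1 − 0 = 1.
(Totals: 295 → 296.)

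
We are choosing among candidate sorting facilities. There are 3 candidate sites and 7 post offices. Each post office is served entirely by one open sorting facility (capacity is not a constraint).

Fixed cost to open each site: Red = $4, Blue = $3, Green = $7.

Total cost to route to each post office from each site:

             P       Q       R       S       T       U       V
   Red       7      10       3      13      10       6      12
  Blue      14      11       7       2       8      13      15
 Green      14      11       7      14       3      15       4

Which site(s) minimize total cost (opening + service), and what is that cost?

Open Red, Blue and Green; minimum total cost 49.

For any fixed open set, each post office goes to its cheapest open site; total = fixed + service.
{Red, Blue, Green}: P→Red 7, Q→Red 10, R→Red 3, S→Blue 2, T→Green 3, U→Red 6, V→Green 4. Service 35; fixed 14; total 49.
{Red, Blue}: service 48 + fixed 7 = 55
{Red, Green}: P→Red 7, Q→Red 10, R→Red 3, S→Red 13, T→Green 3, U→Red 6, V→Green 4. Service 46; fixed 11; total 57.
{Blue}: P→Blue 14, Q→Blue 11, R→Blue 7, S→Blue 2, T→Blue 8, U→Blue 13, V→Blue 15. Service 70; fixed 3; total 73.
No other subset beats 49.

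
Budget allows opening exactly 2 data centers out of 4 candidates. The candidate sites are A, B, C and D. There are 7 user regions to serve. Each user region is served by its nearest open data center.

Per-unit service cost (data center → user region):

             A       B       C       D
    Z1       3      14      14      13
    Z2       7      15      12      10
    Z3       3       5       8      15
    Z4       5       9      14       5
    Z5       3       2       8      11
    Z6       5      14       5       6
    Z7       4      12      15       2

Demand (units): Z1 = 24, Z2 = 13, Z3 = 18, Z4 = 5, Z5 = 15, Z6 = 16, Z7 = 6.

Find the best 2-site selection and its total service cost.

With exactly 2 open, each user region uses its cheapest among the chosen.
{A, B}: Z1→A 3·24=72, Z2→A 7·13=91, Z3→A 3·18=54, Z4→A 5·5=25, Z5→B 2·15=30, Z6→A 5·16=80, Z7→A 4·6=24. Service cost 376.
{A, D}: service cost 379
{A, C}: service cost 391
Among all 6 size-2 choices, {A, B} is lowest.

Choose A and B; total service cost 376.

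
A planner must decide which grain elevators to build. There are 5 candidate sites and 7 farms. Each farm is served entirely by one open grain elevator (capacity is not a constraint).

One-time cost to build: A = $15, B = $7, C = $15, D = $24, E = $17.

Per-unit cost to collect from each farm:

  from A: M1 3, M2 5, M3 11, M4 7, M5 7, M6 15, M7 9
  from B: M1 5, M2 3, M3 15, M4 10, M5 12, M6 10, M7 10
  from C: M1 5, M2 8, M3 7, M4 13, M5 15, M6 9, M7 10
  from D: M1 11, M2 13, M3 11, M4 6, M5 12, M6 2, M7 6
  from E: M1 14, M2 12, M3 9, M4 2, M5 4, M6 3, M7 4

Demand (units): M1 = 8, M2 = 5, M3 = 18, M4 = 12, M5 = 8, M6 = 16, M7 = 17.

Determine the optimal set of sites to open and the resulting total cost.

Open A, B, C and E; minimum total cost 391.

For any fixed open set, each farm goes to its cheapest open site; total = fixed + service.
{A, B, C, E}: M1→A 3·8=24, M2→B 3·5=15, M3→C 7·18=126, M4→E 2·12=24, M5→E 4·8=32, M6→E 3·16=48, M7→E 4·17=68. Service 337; fixed 54; total 391.
{B, C, E}: M1→B 5·8=40, M2→B 3·5=15, M3→C 7·18=126, M4→E 2·12=24, M5→E 4·8=32, M6→E 3·16=48, M7→E 4·17=68. Service 353; fixed 39; total 392.
{A, C, E}: M1→A 3·8=24, M2→A 5·5=25, M3→C 7·18=126, M4→E 2·12=24, M5→E 4·8=32, M6→E 3·16=48, M7→E 4·17=68. Service 347; fixed 47; total 394.
{A, B, C, D, E}: M1→A 3·8=24, M2→B 3·5=15, M3→C 7·18=126, M4→E 2·12=24, M5→E 4·8=32, M6→D 2·16=32, M7→E 4·17=68. Service 321; fixed 78; total 399.
No other subset beats 391.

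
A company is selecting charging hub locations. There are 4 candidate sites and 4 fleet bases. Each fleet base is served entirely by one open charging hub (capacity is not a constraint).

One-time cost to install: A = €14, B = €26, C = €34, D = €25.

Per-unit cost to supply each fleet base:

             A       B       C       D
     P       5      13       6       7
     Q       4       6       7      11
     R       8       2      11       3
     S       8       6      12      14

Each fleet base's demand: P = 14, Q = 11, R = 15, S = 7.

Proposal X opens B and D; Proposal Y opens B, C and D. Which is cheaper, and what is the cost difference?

Proposal X: {B, D}: P→D 7·14=98, Q→B 6·11=66, R→B 2·15=30, S→B 6·7=42. Service 236; fixed 51; total 287.
Proposal Y: {B, C, D}: P→C 6·14=84, Q→B 6·11=66, R→B 2·15=30, S→B 6·7=42. Service 222; fixed 85; total 307.
Difference: |287 − 307| = 20.

Proposal X is cheaper by 20.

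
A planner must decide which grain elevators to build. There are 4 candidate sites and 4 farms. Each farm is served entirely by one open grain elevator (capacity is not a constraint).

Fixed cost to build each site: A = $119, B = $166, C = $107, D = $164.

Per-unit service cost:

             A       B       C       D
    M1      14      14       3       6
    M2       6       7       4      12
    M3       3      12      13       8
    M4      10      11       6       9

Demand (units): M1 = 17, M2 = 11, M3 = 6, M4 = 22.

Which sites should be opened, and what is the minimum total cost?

For any fixed open set, each farm goes to its cheapest open site; total = fixed + service.
{C}: M1→C 3·17=51, M2→C 4·11=44, M3→C 13·6=78, M4→C 6·22=132. Service 305; fixed 107; total 412.
{A, C}: service 245 + fixed 226 = 471
{C, D}: service 275 + fixed 271 = 546
{A, B, C, D}: M1→C 3·17=51, M2→C 4·11=44, M3→A 3·6=18, M4→C 6·22=132. Service 245; fixed 556; total 801.
(All 15 nonempty subsets were checked; C only is lowest.)

Open C only; minimum total cost 412.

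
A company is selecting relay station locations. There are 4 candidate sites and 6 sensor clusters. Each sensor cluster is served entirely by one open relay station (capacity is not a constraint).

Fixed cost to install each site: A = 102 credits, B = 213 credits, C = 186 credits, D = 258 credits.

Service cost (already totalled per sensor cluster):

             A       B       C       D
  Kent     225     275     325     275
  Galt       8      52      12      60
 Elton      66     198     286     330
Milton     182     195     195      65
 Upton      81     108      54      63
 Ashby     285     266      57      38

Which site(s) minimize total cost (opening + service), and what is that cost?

For any fixed open set, each sensor cluster goes to its cheapest open site; total = fixed + service.
{A, D}: Kent→A 225, Galt→A 8, Elton→A 66, Milton→D 65, Upton→D 63, Ashby→D 38. Service 465; fixed 360; total 825.
{A, C}: service 592 + fixed 288 = 880
{A}: Kent→A 225, Galt→A 8, Elton→A 66, Milton→A 182, Upton→A 81, Ashby→A 285. Service 847; fixed 102; total 949.
{A, B, C, D}: service 456 + fixed 759 = 1215
No other subset beats 825.

Open A and D; minimum total cost 825.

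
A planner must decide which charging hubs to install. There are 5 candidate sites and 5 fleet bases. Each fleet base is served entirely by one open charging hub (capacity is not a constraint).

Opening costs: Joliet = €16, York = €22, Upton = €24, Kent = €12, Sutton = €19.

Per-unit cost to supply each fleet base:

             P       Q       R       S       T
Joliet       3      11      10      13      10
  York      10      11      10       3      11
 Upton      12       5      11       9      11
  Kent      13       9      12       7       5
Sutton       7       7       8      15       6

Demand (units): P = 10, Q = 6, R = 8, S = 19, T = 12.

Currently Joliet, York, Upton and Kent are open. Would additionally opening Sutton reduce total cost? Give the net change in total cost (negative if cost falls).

Current service cost with {Joliet, York, Upton, Kent}: 257.
Adding Sutton: each fleet base re-picks its cheapest; new service cost 241, saving 16.
Extra fixed cost: 19. Net change = 19 − 16 = 3.
(Totals: 331 → 334.)

No — net change +3 (cost rises by 3).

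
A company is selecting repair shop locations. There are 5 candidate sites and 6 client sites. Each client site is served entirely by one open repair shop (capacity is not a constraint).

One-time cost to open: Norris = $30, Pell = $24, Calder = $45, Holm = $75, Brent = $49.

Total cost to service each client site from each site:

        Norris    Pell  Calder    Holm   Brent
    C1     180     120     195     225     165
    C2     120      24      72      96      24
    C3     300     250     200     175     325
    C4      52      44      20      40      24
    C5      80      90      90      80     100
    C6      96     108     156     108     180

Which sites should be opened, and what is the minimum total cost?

For any fixed open set, each client site goes to its cheapest open site; total = fixed + service.
{Pell, Calder}: C1→Pell 120, C2→Pell 24, C3→Calder 200, C4→Calder 20, C5→Pell 90, C6→Pell 108. Service 562; fixed 69; total 631.
{Norris, Pell, Calder}: service 540 + fixed 99 = 639
{Pell, Holm}: service 547 + fixed 99 = 646
{Norris, Pell, Calder, Holm, Brent}: C1→Pell 120, C2→Pell 24, C3→Holm 175, C4→Calder 20, C5→Norris 80, C6→Norris 96. Service 515; fixed 223; total 738.
No other subset beats 631.

Open Pell and Calder; minimum total cost 631.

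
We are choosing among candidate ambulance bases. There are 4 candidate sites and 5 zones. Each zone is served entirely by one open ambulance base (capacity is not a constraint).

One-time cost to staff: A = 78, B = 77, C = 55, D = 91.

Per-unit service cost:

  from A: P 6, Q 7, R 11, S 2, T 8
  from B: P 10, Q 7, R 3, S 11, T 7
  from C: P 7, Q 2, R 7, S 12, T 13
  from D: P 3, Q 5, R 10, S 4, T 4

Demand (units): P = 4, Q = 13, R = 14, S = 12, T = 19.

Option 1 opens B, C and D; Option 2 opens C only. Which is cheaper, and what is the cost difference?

Option 1 is cheaper by 171.

Option 1: {B, C, D}: P→D 3·4=12, Q→C 2·13=26, R→B 3·14=42, S→D 4·12=48, T→D 4·19=76. Service 204; fixed 223; total 427.
Option 2: {C}: P→C 7·4=28, Q→C 2·13=26, R→C 7·14=98, S→C 12·12=144, T→C 13·19=247. Service 543; fixed 55; total 598.
Difference: |427 − 598| = 171.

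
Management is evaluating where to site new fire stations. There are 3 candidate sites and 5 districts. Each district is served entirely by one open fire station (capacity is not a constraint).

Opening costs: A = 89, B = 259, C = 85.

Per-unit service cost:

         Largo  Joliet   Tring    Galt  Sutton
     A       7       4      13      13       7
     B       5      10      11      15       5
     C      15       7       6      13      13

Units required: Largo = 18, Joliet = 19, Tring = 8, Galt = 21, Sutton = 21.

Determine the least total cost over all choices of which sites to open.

Minimum total cost: 815

For any fixed open set, each district goes to its cheapest open site; total = fixed + service.
{A}: Largo→A 7·18=126, Joliet→A 4·19=76, Tring→A 13·8=104, Galt→A 13·21=273, Sutton→A 7·21=147. Service 726; fixed 89; total 815.
{A, C}: service 670 + fixed 174 = 844
{A, B}: service 632 + fixed 348 = 980
{A, B, C}: Largo→B 5·18=90, Joliet→A 4·19=76, Tring→C 6·8=48, Galt→A 13·21=273, Sutton→B 5·21=105. Service 592; fixed 433; total 1025.
(All 7 nonempty subsets were checked; A only is lowest.)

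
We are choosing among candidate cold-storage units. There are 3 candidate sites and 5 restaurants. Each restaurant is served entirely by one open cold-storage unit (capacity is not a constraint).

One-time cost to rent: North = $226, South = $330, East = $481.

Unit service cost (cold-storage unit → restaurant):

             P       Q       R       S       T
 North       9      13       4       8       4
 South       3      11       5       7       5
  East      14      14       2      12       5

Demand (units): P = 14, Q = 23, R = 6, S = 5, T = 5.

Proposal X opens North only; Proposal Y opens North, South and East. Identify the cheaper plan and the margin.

Proposal X is cheaper by 664.

Proposal X: {North}: P→North 9·14=126, Q→North 13·23=299, R→North 4·6=24, S→North 8·5=40, T→North 4·5=20. Service 509; fixed 226; total 735.
Proposal Y: {North, South, East}: P→South 3·14=42, Q→South 11·23=253, R→East 2·6=12, S→South 7·5=35, T→North 4·5=20. Service 362; fixed 1037; total 1399.
Difference: |735 − 1399| = 664.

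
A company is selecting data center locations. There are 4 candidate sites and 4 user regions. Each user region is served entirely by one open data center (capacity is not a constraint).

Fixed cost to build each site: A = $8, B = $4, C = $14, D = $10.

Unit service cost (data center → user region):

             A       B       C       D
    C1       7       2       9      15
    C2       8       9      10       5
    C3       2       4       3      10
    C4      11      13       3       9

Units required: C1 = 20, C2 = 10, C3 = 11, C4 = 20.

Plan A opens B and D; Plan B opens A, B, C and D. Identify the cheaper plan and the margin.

Plan A: {B, D}: C1→B 2·20=40, C2→D 5·10=50, C3→B 4·11=44, C4→D 9·20=180. Service 314; fixed 14; total 328.
Plan B: {A, B, C, D}: C1→B 2·20=40, C2→D 5·10=50, C3→A 2·11=22, C4→C 3·20=60. Service 172; fixed 36; total 208.
Difference: |328 − 208| = 120.

Plan B is cheaper by 120.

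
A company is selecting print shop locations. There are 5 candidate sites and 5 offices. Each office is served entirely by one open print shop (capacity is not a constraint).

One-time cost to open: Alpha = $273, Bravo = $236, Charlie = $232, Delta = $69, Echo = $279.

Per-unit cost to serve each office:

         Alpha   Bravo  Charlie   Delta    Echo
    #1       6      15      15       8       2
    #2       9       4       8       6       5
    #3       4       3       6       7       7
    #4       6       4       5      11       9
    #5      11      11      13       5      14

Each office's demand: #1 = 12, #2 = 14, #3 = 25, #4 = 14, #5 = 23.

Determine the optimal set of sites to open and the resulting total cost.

Open Delta only; minimum total cost 693.

For any fixed open set, each office goes to its cheapest open site; total = fixed + service.
{Delta}: #1→Delta 8·12=96, #2→Delta 6·14=84, #3→Delta 7·25=175, #4→Delta 11·14=154, #5→Delta 5·23=115. Service 624; fixed 69; total 693.
{Bravo, Delta}: #1→Delta 8·12=96, #2→Bravo 4·14=56, #3→Bravo 3·25=75, #4→Bravo 4·14=56, #5→Delta 5·23=115. Service 398; fixed 305; total 703.
{Alpha, Delta}: service 455 + fixed 342 = 797
{Alpha, Bravo, Charlie, Delta, Echo}: service 326 + fixed 1089 = 1415
No other subset beats 693.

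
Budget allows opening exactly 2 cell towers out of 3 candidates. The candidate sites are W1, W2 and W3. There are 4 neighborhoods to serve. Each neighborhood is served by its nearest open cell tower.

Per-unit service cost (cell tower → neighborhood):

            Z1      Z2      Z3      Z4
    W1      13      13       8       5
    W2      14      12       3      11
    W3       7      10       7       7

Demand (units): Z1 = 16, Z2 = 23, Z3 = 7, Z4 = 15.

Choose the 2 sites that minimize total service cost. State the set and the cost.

With exactly 2 open, each neighborhood uses its cheapest among the chosen.
{W1, W3}: Z1→W3 7·16=112, Z2→W3 10·23=230, Z3→W3 7·7=49, Z4→W1 5·15=75. Service cost 466.
{W2, W3}: service cost 468
{W1, W2}: service cost 580
Among all 3 size-2 choices, {W1, W3} is lowest.

Choose W1 and W3; total service cost 466.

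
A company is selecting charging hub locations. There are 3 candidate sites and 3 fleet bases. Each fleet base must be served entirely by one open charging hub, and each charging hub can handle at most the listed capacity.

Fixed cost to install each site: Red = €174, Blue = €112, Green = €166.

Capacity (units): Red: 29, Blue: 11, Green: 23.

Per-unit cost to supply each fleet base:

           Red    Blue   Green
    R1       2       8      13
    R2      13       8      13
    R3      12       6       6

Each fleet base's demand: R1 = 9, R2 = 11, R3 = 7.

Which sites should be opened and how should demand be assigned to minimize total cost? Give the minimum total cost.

Open {Red}: R1→Red 2·9=18, R2→Red 13·11=143, R3→Red 12·7=84.
Loads: Red carries 27/29. Service 245; fixed 174; total 419.
Next best feasible plan costs 476.

Minimum total cost: 419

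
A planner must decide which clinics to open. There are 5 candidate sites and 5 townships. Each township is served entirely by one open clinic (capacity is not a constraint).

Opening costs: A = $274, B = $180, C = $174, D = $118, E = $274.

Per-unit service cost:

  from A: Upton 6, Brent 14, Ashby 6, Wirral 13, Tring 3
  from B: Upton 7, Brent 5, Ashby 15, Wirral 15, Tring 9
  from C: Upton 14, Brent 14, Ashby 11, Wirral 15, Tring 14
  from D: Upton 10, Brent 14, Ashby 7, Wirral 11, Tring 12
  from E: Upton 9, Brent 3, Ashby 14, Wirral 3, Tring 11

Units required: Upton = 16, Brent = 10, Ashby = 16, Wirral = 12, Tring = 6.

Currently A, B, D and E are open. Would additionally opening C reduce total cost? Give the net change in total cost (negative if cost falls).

Current service cost with {A, B, D, E}: 276.
Adding C: each township re-picks its cheapest; new service cost 276, saving 0.
Extra fixed cost: 174. Net change = 174 − 0 = 174.
(Totals: 1122 → 1296.)

No — net change +174 (cost rises by 174).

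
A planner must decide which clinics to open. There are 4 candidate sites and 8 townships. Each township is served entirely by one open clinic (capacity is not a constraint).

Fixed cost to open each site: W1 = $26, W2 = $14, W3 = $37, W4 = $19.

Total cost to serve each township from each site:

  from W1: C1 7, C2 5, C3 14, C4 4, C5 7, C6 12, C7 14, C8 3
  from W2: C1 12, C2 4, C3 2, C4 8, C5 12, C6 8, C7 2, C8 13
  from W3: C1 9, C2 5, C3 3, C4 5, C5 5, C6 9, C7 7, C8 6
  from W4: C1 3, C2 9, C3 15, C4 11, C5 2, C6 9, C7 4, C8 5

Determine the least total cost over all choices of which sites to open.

For any fixed open set, each township goes to its cheapest open site; total = fixed + service.
{W2, W4}: C1→W4 3, C2→W2 4, C3→W2 2, C4→W2 8, C5→W4 2, C6→W2 8, C7→W2 2, C8→W4 5. Service 34; fixed 33; total 67.
{W2}: service 61 + fixed 14 = 75
{W1, W2}: C1→W1 7, C2→W2 4, C3→W2 2, C4→W1 4, C5→W1 7, C6→W2 8, C7→W2 2, C8→W1 3. Service 37; fixed 40; total 77.
{W1, W2, W3, W4}: service 28 + fixed 96 = 124
No other subset beats 67.

Minimum total cost: 67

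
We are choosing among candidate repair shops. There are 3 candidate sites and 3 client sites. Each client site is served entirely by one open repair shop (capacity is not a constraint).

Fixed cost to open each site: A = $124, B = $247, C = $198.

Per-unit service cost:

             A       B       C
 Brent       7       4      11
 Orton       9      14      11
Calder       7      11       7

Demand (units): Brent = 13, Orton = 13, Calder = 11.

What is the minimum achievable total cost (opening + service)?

For any fixed open set, each client site goes to its cheapest open site; total = fixed + service.
{A}: Brent→A 7·13=91, Orton→A 9·13=117, Calder→A 7·11=77. Service 285; fixed 124; total 409.
{C}: service 363 + fixed 198 = 561
{B}: service 355 + fixed 247 = 602
{A, B, C}: Brent→B 4·13=52, Orton→A 9·13=117, Calder→A 7·11=77. Service 246; fixed 569; total 815.
No other subset beats 409.

Minimum total cost: 409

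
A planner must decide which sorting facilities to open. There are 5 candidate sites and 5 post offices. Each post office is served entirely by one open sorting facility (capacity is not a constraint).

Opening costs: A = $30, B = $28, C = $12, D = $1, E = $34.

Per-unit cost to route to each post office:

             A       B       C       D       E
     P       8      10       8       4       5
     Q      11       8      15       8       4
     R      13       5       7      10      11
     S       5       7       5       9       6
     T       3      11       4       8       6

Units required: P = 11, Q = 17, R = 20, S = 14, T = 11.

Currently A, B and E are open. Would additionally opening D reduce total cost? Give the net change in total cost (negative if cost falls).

Current service cost with {A, B, E}: 326.
Adding D: each post office re-picks its cheapest; new service cost 315, saving 11.
Extra fixed cost: 1. Net change = 1 − 11 = -10.
(Totals: 418 → 408.)

Yes — net change −10 (cost falls by 10).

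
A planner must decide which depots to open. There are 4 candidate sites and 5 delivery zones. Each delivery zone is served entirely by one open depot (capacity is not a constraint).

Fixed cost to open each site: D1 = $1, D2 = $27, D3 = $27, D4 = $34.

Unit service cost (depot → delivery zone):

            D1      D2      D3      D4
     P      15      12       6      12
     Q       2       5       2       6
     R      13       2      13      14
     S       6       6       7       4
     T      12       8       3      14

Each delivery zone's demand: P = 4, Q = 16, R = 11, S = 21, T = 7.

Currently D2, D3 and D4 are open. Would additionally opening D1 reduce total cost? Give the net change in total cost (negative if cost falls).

No — net change +1 (cost rises by 1).

Current service cost with {D2, D3, D4}: 183.
Adding D1: each delivery zone re-picks its cheapest; new service cost 183, saving 0.
Extra fixed cost: 1. Net change = 1 − 0 = 1.
(Totals: 271 → 272.)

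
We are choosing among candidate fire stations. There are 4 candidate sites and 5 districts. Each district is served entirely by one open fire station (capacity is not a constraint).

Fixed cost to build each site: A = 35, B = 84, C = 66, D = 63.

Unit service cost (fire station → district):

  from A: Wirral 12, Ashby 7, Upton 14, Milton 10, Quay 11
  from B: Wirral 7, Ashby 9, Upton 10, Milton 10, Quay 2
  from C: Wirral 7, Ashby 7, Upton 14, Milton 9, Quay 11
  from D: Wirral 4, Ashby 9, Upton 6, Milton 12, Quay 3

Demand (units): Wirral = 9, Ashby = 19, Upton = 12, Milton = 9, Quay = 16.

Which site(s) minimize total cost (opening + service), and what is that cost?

For any fixed open set, each district goes to its cheapest open site; total = fixed + service.
{A, D}: Wirral→D 4·9=36, Ashby→A 7·19=133, Upton→D 6·12=72, Milton→A 10·9=90, Quay→D 3·16=48. Service 379; fixed 98; total 477.
{D}: service 435 + fixed 63 = 498
{C, D}: Wirral→D 4·9=36, Ashby→C 7·19=133, Upton→D 6·12=72, Milton→C 9·9=81, Quay→D 3·16=48. Service 370; fixed 129; total 499.
{A, B, C, D}: service 354 + fixed 248 = 602
(All 15 nonempty subsets were checked; A and D is lowest.)

Open A and D; minimum total cost 477.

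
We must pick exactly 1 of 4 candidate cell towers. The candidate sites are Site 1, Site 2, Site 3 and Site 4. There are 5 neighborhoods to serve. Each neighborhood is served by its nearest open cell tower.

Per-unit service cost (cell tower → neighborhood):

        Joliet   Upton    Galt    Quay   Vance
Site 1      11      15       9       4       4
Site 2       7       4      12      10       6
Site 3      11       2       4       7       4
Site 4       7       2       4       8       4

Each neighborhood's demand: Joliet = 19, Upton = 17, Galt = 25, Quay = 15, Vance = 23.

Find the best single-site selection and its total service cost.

Choose Site 4 only; total service cost 479.

With exactly 1 open, each neighborhood uses its cheapest among the chosen.
{Site 4}: Joliet→Site 4 7·19=133, Upton→Site 4 2·17=34, Galt→Site 4 4·25=100, Quay→Site 4 8·15=120, Vance→Site 4 4·23=92. Service cost 479.
{Site 3}: service cost 540
{Site 2}: service cost 789
Among all 4 size-1 choices, {Site 4} is lowest.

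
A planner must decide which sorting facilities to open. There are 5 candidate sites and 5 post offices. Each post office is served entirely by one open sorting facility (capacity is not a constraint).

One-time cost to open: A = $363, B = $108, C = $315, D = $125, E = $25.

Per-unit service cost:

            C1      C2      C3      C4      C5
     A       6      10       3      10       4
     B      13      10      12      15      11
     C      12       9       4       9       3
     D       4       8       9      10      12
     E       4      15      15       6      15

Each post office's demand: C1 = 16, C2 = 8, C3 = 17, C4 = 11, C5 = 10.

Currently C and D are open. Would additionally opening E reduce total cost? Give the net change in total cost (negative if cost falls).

Yes — net change −8 (cost falls by 8).

Current service cost with {C, D}: 325.
Adding E: each post office re-picks its cheapest; new service cost 292, saving 33.
Extra fixed cost: 25. Net change = 25 − 33 = -8.
(Totals: 765 → 757.)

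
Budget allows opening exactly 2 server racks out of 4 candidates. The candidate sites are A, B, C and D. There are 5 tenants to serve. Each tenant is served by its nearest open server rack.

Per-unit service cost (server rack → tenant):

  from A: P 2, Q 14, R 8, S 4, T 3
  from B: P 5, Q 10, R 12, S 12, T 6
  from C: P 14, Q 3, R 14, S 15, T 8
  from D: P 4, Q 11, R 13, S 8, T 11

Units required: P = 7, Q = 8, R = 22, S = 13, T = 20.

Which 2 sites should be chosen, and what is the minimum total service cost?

Choose A and C; total service cost 326.

With exactly 2 open, each tenant uses its cheapest among the chosen.
{A, C}: P→A 2·7=14, Q→C 3·8=24, R→A 8·22=176, S→A 4·13=52, T→A 3·20=60. Service cost 326.
{A, B}: service cost 382
{A, D}: service cost 390
Among all 6 size-2 choices, {A, C} is lowest.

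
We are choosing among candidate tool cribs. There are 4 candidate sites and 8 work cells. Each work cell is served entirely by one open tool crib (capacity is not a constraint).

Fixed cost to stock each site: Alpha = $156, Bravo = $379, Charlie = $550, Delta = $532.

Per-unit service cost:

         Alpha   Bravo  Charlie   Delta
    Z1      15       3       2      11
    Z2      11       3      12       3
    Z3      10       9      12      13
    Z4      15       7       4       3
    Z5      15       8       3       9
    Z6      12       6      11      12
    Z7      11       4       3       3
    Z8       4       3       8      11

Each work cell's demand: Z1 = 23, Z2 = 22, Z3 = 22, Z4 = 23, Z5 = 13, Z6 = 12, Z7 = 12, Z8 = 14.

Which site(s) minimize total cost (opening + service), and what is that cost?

For any fixed open set, each work cell goes to its cheapest open site; total = fixed + service.
{Bravo}: Z1→Bravo 3·23=69, Z2→Bravo 3·22=66, Z3→Bravo 9·22=198, Z4→Bravo 7·23=161, Z5→Bravo 8·13=104, Z6→Bravo 6·12=72, Z7→Bravo 4·12=48, Z8→Bravo 3·14=42. Service 760; fixed 379; total 1139.
{Alpha, Bravo}: service 760 + fixed 535 = 1295
{Bravo, Charlie}: Z1→Charlie 2·23=46, Z2→Bravo 3·22=66, Z3→Bravo 9·22=198, Z4→Charlie 4·23=92, Z5→Charlie 3·13=39, Z6→Bravo 6·12=72, Z7→Charlie 3·12=36, Z8→Bravo 3·14=42. Service 591; fixed 929; total 1520.
{Alpha, Bravo, Charlie, Delta}: service 568 + fixed 1617 = 2185
No other subset beats 1139.

Open Bravo only; minimum total cost 1139.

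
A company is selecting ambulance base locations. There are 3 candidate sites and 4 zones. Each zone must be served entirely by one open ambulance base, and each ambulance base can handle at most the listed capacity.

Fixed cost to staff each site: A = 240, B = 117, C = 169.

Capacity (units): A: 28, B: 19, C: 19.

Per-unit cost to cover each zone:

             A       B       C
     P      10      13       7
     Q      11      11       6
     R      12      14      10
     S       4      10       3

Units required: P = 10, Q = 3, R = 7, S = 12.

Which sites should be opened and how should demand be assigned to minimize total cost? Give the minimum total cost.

Minimum total cost: 555

Open {B, C}: P→B 13·10=130, Q→B 11·3=33, R→C 10·7=70, S→C 3·12=36.
Loads: B carries 13/19, C carries 19/19. Service 269; fixed 286; total 555.
Next best feasible plan costs 568.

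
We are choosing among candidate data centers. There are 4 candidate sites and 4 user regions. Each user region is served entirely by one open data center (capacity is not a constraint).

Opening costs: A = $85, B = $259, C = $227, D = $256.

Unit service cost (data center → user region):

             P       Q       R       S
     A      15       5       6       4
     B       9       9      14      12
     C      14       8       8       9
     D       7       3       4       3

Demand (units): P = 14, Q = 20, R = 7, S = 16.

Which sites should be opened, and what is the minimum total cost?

Open D only; minimum total cost 490.

For any fixed open set, each user region goes to its cheapest open site; total = fixed + service.
{D}: P→D 7·14=98, Q→D 3·20=60, R→D 4·7=28, S→D 3·16=48. Service 234; fixed 256; total 490.
{A}: service 416 + fixed 85 = 501
{A, D}: P→D 7·14=98, Q→D 3·20=60, R→D 4·7=28, S→D 3·16=48. Service 234; fixed 341; total 575.
{A, B, C, D}: service 234 + fixed 827 = 1061
No other subset beats 490.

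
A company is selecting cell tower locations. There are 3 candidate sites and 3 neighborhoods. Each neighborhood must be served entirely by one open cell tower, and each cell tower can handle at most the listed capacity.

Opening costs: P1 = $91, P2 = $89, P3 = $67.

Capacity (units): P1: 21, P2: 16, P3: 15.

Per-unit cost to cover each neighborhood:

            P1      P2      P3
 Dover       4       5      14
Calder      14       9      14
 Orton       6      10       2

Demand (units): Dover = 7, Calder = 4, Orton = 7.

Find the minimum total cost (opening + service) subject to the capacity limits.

Minimum total cost: 217

Open {P1}: Dover→P1 4·7=28, Calder→P1 14·4=56, Orton→P1 6·7=42.
Loads: P1 carries 18/21. Service 126; fixed 91; total 217.
Next best feasible plan costs 241.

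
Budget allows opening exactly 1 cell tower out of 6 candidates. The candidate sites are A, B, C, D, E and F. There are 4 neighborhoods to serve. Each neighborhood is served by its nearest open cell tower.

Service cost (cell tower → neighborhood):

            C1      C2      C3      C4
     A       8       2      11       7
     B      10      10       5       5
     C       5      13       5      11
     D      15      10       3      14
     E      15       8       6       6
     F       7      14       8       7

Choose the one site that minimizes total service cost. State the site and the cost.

Choose A only; total service cost 28.

With exactly 1 open, each neighborhood uses its cheapest among the chosen.
{A}: C1→A 8, C2→A 2, C3→A 11, C4→A 7. Service cost 28.
{B}: service cost 30
{C}: service cost 34
Among all 6 size-1 choices, {A} is lowest.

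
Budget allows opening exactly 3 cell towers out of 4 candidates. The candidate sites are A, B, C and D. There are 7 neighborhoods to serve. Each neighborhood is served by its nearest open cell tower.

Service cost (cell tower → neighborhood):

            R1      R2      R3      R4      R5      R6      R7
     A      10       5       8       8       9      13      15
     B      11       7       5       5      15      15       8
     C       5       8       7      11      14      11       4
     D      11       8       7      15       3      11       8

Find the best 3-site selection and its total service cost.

With exactly 3 open, each neighborhood uses its cheapest among the chosen.
{B, C, D}: R1→C 5, R2→B 7, R3→B 5, R4→B 5, R5→D 3, R6→C 11, R7→C 4. Service cost 40.
{A, C, D}: service cost 43
{A, B, C}: service cost 44
Among all 4 size-3 choices, {B, C, D} is lowest.

Choose B, C and D; total service cost 40.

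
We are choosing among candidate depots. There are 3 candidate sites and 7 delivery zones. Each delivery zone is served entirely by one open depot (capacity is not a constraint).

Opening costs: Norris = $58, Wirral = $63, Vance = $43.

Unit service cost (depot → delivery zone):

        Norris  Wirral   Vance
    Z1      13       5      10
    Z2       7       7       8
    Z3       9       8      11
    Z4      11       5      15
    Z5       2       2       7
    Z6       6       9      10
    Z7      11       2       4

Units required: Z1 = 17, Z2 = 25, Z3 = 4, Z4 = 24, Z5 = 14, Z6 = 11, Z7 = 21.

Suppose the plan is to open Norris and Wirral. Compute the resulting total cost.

Each delivery zone is assigned to its cheapest site among the open ones.
{Norris, Wirral}: Z1→Wirral 5·17=85, Z2→Norris 7·25=175, Z3→Wirral 8·4=32, Z4→Wirral 5·24=120, Z5→Norris 2·14=28, Z6→Norris 6·11=66, Z7→Wirral 2·21=42. Service 548; fixed 121; total 669.

Total cost: 669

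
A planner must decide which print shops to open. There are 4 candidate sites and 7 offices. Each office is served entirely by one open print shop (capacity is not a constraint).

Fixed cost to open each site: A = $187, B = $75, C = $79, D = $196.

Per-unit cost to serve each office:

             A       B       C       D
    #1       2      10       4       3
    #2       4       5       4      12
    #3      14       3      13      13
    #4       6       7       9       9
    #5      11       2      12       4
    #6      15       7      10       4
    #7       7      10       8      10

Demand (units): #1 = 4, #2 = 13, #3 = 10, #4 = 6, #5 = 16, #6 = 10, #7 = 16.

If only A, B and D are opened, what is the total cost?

Each office is assigned to its cheapest site among the open ones.
{A, B, D}: #1→A 2·4=8, #2→A 4·13=52, #3→B 3·10=30, #4→A 6·6=36, #5→B 2·16=32, #6→D 4·10=40, #7→A 7·16=112. Service 310; fixed 458; total 768.

Total cost: 768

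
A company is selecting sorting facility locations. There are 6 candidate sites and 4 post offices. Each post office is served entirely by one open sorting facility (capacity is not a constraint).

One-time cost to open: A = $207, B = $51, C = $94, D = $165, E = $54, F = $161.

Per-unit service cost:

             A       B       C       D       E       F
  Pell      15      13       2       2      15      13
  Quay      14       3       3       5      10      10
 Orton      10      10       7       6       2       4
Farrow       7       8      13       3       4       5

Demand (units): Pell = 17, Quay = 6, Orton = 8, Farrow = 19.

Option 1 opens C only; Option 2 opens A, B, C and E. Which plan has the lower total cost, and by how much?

Option 1 is cheaper by 101.

Option 1: {C}: Pell→C 2·17=34, Quay→C 3·6=18, Orton→C 7·8=56, Farrow→C 13·19=247. Service 355; fixed 94; total 449.
Option 2: {A, B, C, E}: Pell→C 2·17=34, Quay→B 3·6=18, Orton→E 2·8=16, Farrow→E 4·19=76. Service 144; fixed 406; total 550.
Difference: |449 − 550| = 101.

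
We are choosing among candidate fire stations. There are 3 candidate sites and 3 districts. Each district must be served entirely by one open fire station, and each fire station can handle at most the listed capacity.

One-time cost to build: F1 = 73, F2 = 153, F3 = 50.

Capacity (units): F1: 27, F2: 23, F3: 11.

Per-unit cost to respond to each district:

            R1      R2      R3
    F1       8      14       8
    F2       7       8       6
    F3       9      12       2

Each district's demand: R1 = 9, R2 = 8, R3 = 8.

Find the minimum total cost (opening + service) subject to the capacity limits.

Minimum total cost: 321

Open {F1}: R1→F1 8·9=72, R2→F1 14·8=112, R3→F1 8·8=64.
Loads: F1 carries 25/27. Service 248; fixed 73; total 321.
Next best feasible plan costs 323.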